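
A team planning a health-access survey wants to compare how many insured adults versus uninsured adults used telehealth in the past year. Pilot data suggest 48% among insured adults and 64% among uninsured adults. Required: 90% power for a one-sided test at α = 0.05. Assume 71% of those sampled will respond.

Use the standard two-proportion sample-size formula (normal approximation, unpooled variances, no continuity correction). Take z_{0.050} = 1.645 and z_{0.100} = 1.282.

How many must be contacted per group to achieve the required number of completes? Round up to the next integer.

n = 227 per group

n = (z_α + z_β)² · [p₁(1−p₁) + p₂(1−p₂)] / (p₁ − p₂)²
  = (1.645 + 1.282)² · (0.48·0.52 + 0.64·0.36) / (-0.16)²
  = (2.927)² · (0.2496 + 0.2304) / 0.0256
  = 8.5673 · 0.4800 / 0.0256
  = 160.64
Adjust for 71% response: 160.64 / 0.71 = 226.25.
Round up → n = 227 per group.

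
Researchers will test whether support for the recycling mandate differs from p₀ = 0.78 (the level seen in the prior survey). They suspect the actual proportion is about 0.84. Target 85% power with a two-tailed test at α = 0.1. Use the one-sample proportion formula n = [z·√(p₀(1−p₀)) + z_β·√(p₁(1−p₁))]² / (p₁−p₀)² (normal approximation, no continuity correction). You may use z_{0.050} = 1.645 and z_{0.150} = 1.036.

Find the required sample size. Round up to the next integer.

n = 313

n = [z_{α/2}·√(p₀q₀) + z_β·√(p₁q₁)]² / (p₁ − p₀)²
  = [1.645·√(0.78·0.22) + 1.036·√(0.84·0.16)]² / (0.06)²
  = [1.645·0.4142 + 1.036·0.3666]² / 0.0036
  = [1.0612]² / 0.0036
  = 312.84
Round up → n = 313.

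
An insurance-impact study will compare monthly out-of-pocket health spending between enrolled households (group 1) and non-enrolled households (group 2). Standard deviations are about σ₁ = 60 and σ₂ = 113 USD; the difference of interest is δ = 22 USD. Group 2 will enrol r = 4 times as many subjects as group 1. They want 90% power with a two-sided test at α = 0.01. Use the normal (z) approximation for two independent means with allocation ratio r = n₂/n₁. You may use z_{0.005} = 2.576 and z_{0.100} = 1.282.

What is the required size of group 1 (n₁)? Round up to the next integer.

n₁ = 209

n₁ = (z_{α/2} + z_β)² · (σ₁² + σ₂²/r) / δ²
   = (2.576 + 1.282)² · (60² + 113²/4) / 22²
   = 14.8842 · (3600 + 3192.2) / 484
   = 14.8842 · 6792.2 / 484
   = 208.88
Round up → n₁ = 209; n₂ = r·n₁ = 4 × 209 = 836.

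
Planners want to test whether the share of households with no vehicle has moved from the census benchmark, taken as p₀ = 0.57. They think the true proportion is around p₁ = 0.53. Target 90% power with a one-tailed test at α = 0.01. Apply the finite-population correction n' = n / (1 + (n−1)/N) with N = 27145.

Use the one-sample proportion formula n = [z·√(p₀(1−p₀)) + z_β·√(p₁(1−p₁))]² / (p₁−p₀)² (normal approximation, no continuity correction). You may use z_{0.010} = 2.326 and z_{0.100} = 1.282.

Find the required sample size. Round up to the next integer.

n = 1868

n = [z_α·√(p₀q₀) + z_β·√(p₁q₁)]² / (p₁ − p₀)²
  = [2.326·√(0.57·0.43) + 1.282·√(0.53·0.47)]² / (-0.04)²
  = [2.326·0.4951 + 1.282·0.4991]² / 0.0016
  = [1.7914]² / 0.0016
  = 2005.68
Finite-population correction (N = 27145): 2005.68 / (1 + (2005.68 − 1)/27145) = 1867.74.
Round up → n = 1868.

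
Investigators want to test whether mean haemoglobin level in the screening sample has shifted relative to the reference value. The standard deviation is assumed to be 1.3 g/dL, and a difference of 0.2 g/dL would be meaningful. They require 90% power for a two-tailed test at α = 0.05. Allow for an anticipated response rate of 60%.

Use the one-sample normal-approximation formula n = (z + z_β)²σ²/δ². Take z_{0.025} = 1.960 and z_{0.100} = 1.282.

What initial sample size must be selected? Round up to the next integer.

n = (z_{α/2} + z_β)² · σ² / δ²
  = (1.960 + 1.282)² · 1.3² / 0.2²
  = 10.5106 · 1.69 / 0.04
  = 444.07
Adjust for 60% response: 444.07 / 0.60 = 740.12.
Round up → n = 741.

n = 741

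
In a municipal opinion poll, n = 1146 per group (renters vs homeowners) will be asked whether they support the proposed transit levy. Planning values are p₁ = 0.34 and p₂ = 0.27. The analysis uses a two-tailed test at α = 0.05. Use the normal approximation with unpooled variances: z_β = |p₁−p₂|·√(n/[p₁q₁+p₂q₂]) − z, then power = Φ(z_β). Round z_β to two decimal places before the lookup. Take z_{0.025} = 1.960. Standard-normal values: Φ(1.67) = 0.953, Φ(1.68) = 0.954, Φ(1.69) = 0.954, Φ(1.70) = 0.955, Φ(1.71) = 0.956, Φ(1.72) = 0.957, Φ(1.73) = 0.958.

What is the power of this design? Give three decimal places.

z_β = |p₁−p₂|·√(n/[p₁q₁+p₂q₂]) − z_{α/2}
    = 0.07 · √(1146/0.4215) − 1.960
    = 0.07 · 52.1427 − 1.960
    = 3.6500 − 1.960 = 1.6900 → 1.69
Power = Φ(1.69) = 0.954.

Power ≈ 0.954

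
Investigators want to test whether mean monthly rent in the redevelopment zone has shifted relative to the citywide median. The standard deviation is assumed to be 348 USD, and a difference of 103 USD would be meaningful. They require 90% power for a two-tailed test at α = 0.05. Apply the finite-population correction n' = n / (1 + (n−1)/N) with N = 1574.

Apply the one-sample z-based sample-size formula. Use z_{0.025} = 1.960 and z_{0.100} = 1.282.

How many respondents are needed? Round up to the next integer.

n = (z_{α/2} + z_β)² · σ² / δ²
  = (1.960 + 1.282)² · 348² / 103²
  = 10.5106 · 121104 / 10609
  = 119.98
Finite-population correction (N = 1574): 119.98 / (1 + (119.98 − 1)/1574) = 111.55.
Round up → n = 112.

n = 112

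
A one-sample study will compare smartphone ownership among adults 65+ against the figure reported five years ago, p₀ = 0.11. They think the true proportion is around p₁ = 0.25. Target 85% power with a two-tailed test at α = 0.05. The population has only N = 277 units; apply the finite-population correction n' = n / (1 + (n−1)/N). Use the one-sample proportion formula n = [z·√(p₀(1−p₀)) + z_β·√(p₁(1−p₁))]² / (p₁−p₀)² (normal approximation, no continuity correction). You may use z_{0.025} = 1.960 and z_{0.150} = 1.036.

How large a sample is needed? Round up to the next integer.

n = [z_{α/2}·√(p₀q₀) + z_β·√(p₁q₁)]² / (p₁ − p₀)²
  = [1.960·√(0.11·0.89) + 1.036·√(0.25·0.75)]² / (0.14)²
  = [1.960·0.3129 + 1.036·0.4330]² / 0.0196
  = [1.0619]² / 0.0196
  = 57.53
Finite-population correction (N = 277): 57.53 / (1 + (57.53 − 1)/277) = 47.78.
Round up → n = 48.

n = 48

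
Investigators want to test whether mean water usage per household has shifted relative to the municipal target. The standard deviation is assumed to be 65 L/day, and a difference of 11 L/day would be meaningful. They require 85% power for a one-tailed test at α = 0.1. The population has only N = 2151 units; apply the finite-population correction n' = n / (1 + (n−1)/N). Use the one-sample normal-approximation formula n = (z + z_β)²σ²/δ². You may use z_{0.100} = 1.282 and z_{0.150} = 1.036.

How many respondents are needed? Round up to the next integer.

n = 173

n = (z_α + z_β)² · σ² / δ²
  = (1.282 + 1.036)² · 65² / 11²
  = 5.3731 · 4225 / 121
  = 187.62
Finite-population correction (N = 2151): 187.62 / (1 + (187.62 − 1)/2151) = 172.64.
Round up → n = 173.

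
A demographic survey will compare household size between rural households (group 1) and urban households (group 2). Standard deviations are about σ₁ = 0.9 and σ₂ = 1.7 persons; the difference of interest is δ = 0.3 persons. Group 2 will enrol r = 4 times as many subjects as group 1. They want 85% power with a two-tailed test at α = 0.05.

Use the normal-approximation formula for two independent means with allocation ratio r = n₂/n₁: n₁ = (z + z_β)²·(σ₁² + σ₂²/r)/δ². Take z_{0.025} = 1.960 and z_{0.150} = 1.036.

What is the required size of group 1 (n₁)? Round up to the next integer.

n₁ = 153

n₁ = (z_{α/2} + z_β)² · (σ₁² + σ₂²/r) / δ²
   = (1.960 + 1.036)² · (0.9² + 1.7²/4) / 0.3²
   = 8.9760 · (0.81 + 0.7225) / 0.09
   = 8.9760 · 1.5325 / 0.09
   = 152.84
Round up → n₁ = 153; n₂ = r·n₁ = 4 × 153 = 612.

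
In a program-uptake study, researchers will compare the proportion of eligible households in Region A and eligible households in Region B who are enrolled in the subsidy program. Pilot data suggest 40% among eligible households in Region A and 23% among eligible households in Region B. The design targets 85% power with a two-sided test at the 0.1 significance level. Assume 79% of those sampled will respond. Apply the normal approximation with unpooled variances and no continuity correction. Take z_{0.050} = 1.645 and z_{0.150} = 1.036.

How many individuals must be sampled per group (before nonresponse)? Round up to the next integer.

n = 132 per group

n = (z_{α/2} + z_β)² · [p₁(1−p₁) + p₂(1−p₂)] / (p₁ − p₂)²
  = (1.645 + 1.036)² · (0.40·0.60 + 0.23·0.77) / (0.17)²
  = (2.681)² · (0.2400 + 0.1771) / 0.0289
  = 7.1878 · 0.4171 / 0.0289
  = 103.74
Adjust for 79% response: 103.74 / 0.79 = 131.31.
Round up → n = 132 per group.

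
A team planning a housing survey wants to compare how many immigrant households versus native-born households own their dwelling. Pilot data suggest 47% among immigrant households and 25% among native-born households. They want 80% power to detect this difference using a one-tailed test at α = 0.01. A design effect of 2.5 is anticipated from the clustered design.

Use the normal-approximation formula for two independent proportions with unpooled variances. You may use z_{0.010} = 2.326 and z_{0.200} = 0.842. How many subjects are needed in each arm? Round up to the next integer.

n = (z_α + z_β)² · [p₁(1−p₁) + p₂(1−p₂)] / (p₁ − p₂)²
  = (2.326 + 0.842)² · (0.47·0.53 + 0.25·0.75) / (0.22)²
  = (3.168)² · (0.2491 + 0.1875) / 0.0484
  = 10.0362 · 0.4366 / 0.0484
  = 90.53
Design effect: 2.5 × 90.53 = 226.33.
Round up → n = 227 per group.

n = 227 per group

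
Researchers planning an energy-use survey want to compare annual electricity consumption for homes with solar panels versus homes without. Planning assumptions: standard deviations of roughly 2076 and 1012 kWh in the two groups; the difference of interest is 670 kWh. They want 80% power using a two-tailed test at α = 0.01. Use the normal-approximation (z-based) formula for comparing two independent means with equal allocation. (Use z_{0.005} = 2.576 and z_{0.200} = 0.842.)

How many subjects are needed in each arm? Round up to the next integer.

n = 139 per group

n = (z_{α/2} + z_β)² · (σ₁² + σ₂²) / δ²
  = (2.576 + 0.842)² · (2076² + 1012² = 5333920) / 670²
  = 11.6827 · 5333920 / 448900
  = 138.82
Round up → n = 139 per group.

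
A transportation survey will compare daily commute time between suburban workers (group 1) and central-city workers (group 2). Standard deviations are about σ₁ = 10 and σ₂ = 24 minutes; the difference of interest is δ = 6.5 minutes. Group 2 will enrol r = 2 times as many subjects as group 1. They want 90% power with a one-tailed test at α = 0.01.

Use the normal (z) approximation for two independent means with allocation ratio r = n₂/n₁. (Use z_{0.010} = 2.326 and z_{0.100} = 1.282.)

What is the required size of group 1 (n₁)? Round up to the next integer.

n₁ = 120

n₁ = (z_α + z_β)² · (σ₁² + σ₂²/r) / δ²
   = (2.326 + 1.282)² · (10² + 24²/2) / 6.5²
   = 13.0177 · (100 + 288) / 42.25
   = 13.0177 · 388 / 42.25
   = 119.55
Round up → n₁ = 120; n₂ = r·n₁ = 2 × 120 = 240.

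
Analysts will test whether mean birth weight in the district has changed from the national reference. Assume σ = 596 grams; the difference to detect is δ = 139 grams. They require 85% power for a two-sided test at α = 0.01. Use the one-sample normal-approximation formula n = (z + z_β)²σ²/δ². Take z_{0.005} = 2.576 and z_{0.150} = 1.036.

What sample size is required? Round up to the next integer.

n = 240

n = (z_{α/2} + z_β)² · σ² / δ²
  = (2.576 + 1.036)² · 596² / 139²
  = 13.0465 · 355216 / 19321
  = 239.86
Round up → n = 240.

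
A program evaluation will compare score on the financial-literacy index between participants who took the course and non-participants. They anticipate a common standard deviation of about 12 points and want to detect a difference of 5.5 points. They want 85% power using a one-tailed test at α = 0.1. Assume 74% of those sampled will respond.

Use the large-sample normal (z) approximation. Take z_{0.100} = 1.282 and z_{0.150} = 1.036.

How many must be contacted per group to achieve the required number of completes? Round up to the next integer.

n = (z_α + z_β)² · (σ₁² + σ₂²) / δ²
  = (1.282 + 1.036)² · (2·12² = 288) / 5.5²
  = 5.3731 · 288 / 30.25
  = 51.16
Adjust for 74% response: 51.16 / 0.74 = 69.13.
Round up → n = 70 per group.

n = 70 per group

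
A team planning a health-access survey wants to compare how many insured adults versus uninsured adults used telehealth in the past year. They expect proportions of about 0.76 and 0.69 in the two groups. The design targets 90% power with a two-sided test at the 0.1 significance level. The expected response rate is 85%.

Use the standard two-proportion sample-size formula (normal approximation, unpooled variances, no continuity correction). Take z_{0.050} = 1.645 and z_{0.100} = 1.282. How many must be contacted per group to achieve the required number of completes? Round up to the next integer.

n = 816 per group

n = (z_{α/2} + z_β)² · [p₁(1−p₁) + p₂(1−p₂)] / (p₁ − p₂)²
  = (1.645 + 1.282)² · (0.76·0.24 + 0.69·0.31) / (0.07)²
  = (2.927)² · (0.1824 + 0.2139) / 0.0049
  = 8.5673 · 0.3963 / 0.0049
  = 692.90
Adjust for 85% response: 692.90 / 0.85 = 815.18.
Round up → n = 816 per group.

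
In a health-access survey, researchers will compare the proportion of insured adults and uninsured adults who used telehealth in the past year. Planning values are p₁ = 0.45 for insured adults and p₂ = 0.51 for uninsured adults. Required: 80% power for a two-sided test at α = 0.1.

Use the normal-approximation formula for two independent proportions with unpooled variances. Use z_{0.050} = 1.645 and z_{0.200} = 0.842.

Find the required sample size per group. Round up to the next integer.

n = (z_{α/2} + z_β)² · [p₁(1−p₁) + p₂(1−p₂)] / (p₁ − p₂)²
  = (1.645 + 0.842)² · (0.45·0.55 + 0.51·0.49) / (-0.06)²
  = (2.487)² · (0.2475 + 0.2499) / 0.0036
  = 6.1852 · 0.4974 / 0.0036
  = 854.58
Round up → n = 855 per group.

n = 855 per group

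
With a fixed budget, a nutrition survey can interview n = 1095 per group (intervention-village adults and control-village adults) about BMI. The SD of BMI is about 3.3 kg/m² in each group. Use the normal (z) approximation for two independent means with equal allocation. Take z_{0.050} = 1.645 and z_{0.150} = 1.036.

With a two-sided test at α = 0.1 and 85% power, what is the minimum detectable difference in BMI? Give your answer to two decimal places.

δ = (z_{α/2} + z_β) · √((σ₁²+σ₂²)/n)
  = (1.645 + 1.036) · √(21.78/1095)
  = 2.681 · √0.01989
  = 2.681 · 0.1410
  = 0.3781

Minimum detectable difference ≈ 0.38 kg/m²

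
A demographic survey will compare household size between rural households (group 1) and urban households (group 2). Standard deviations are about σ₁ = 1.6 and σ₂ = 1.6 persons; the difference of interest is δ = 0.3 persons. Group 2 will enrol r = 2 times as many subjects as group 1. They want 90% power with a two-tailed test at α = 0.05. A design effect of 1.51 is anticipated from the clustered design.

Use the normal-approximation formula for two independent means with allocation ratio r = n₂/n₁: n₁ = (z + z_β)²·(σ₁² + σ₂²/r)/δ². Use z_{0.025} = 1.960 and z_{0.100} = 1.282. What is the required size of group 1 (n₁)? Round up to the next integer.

n₁ = (z_{α/2} + z_β)² · (σ₁² + σ₂²/r) / δ²
   = (1.960 + 1.282)² · (1.6² + 1.6²/2) / 0.3²
   = 10.5106 · (2.56 + 1.28) / 0.09
   = 10.5106 · 3.84 / 0.09
   = 448.45
Design effect: 1.51 × 448.45 = 677.16.
Round up → n₁ = 678; n₂ = r·n₁ = 2 × 678 = 1356.

n₁ = 678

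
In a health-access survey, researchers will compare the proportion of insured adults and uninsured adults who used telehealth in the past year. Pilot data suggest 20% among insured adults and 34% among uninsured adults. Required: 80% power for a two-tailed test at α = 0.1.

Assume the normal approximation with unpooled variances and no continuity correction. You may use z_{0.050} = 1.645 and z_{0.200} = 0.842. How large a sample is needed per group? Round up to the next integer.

n = 122 per group

n = (z_{α/2} + z_β)² · [p₁(1−p₁) + p₂(1−p₂)] / (p₁ − p₂)²
  = (1.645 + 0.842)² · (0.20·0.80 + 0.34·0.66) / (-0.14)²
  = (2.487)² · (0.1600 + 0.2244) / 0.0196
  = 6.1852 · 0.3844 / 0.0196
  = 121.31
Round up → n = 122 per group.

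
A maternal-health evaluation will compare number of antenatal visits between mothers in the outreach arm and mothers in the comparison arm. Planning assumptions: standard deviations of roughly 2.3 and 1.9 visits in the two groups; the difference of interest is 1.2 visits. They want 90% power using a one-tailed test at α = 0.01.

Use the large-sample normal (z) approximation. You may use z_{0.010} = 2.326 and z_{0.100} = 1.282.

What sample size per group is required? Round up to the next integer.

n = (z_α + z_β)² · (σ₁² + σ₂²) / δ²
  = (2.326 + 1.282)² · (2.3² + 1.9² = 8.9) / 1.2²
  = 13.0177 · 8.9 / 1.44
  = 80.46
Round up → n = 81 per group.

n = 81 per group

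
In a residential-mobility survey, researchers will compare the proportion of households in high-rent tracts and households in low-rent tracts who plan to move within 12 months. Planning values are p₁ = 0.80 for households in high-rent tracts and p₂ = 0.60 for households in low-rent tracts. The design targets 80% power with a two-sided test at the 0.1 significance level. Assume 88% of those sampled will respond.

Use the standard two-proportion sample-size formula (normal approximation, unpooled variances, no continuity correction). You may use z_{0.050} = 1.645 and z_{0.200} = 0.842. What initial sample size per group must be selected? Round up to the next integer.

n = (z_{α/2} + z_β)² · [p₁(1−p₁) + p₂(1−p₂)] / (p₁ − p₂)²
  = (1.645 + 0.842)² · (0.80·0.20 + 0.60·0.40) / (0.20)²
  = (2.487)² · (0.1600 + 0.2400) / 0.0400
  = 6.1852 · 0.4000 / 0.0400
  = 61.85
Adjust for 88% response: 61.85 / 0.88 = 70.29.
Round up → n = 71 per group.

n = 71 per group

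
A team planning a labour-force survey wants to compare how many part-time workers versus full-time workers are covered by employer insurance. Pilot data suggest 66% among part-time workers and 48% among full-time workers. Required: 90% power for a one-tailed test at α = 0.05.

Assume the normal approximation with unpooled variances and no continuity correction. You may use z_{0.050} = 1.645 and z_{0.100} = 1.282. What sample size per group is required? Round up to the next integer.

n = 126 per group

n = (z_α + z_β)² · [p₁(1−p₁) + p₂(1−p₂)] / (p₁ − p₂)²
  = (1.645 + 1.282)² · (0.66·0.34 + 0.48·0.52) / (0.18)²
  = (2.927)² · (0.2244 + 0.2496) / 0.0324
  = 8.5673 · 0.4740 / 0.0324
  = 125.34
Round up → n = 126 per group.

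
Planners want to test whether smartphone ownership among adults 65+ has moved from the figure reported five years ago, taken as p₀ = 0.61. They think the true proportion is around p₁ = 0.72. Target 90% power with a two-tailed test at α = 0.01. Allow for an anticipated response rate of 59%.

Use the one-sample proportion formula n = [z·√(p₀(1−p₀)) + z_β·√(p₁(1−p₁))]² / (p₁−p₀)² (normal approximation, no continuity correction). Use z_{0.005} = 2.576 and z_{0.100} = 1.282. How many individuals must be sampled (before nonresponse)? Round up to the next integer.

n = [z_{α/2}·√(p₀q₀) + z_β·√(p₁q₁)]² / (p₁ − p₀)²
  = [2.576·√(0.61·0.39) + 1.282·√(0.72·0.28)]² / (0.11)²
  = [2.576·0.4877 + 1.282·0.4490]² / 0.0121
  = [1.8321]² / 0.0121
  = 277.39
Adjust for 59% response: 277.39 / 0.59 = 470.16.
Round up → n = 471.

n = 471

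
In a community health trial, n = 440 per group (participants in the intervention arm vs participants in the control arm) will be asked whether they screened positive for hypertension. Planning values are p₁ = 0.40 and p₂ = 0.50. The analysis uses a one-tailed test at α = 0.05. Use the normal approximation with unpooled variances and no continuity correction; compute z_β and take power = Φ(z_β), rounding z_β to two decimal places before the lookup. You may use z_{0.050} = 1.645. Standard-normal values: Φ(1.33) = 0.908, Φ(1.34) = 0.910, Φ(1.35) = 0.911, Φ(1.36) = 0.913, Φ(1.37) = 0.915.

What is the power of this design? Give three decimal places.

Power ≈ 0.911

z_β = |p₁−p₂|·√(n/[p₁q₁+p₂q₂]) − z_α
    = 0.10 · √(440/0.4900) − 1.645
    = 0.10 · 29.9660 − 1.645
    = 2.9966 − 1.645 = 1.3516 → 1.35
Power = Φ(1.35) = 0.911.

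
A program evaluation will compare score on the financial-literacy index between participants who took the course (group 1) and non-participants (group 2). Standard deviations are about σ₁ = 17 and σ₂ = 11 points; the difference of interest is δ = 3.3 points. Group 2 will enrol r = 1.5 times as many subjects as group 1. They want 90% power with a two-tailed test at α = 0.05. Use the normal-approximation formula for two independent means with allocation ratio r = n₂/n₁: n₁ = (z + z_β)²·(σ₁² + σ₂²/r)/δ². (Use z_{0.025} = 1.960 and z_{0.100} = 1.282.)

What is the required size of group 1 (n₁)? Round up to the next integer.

n₁ = 357

n₁ = (z_{α/2} + z_β)² · (σ₁² + σ₂²/r) / δ²
   = (1.960 + 1.282)² · (17² + 11²/1.5) / 3.3²
   = 10.5106 · (289 + 80.6667) / 10.89
   = 10.5106 · 369.6667 / 10.89
   = 356.79
Round up → n₁ = 357; n₂ = r·n₁ = 1.5 × 357 = 536.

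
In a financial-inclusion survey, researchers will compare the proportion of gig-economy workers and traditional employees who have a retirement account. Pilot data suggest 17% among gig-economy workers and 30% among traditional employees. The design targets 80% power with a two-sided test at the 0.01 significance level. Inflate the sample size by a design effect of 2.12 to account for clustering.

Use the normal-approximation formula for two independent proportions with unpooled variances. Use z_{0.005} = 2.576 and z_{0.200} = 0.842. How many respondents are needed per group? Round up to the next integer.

n = (z_{α/2} + z_β)² · [p₁(1−p₁) + p₂(1−p₂)] / (p₁ − p₂)²
  = (2.576 + 0.842)² · (0.17·0.83 + 0.30·0.70) / (-0.13)²
  = (3.418)² · (0.1411 + 0.2100) / 0.0169
  = 11.6827 · 0.3511 / 0.0169
  = 242.71
Design effect: 2.12 × 242.71 = 514.55.
Round up → n = 515 per group.

n = 515 per group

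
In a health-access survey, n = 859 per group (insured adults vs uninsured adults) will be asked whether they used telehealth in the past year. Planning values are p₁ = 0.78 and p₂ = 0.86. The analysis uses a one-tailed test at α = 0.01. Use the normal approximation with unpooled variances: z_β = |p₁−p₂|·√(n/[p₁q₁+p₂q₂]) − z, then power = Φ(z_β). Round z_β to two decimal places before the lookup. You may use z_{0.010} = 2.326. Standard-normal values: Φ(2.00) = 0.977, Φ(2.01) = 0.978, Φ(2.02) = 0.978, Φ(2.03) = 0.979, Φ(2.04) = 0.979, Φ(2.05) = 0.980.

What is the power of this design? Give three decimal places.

Power ≈ 0.978

z_β = |p₁−p₂|·√(n/[p₁q₁+p₂q₂]) − z_α
    = 0.08 · √(859/0.2920) − 2.326
    = 0.08 · 54.2382 − 2.326
    = 4.3391 − 2.326 = 2.0131 → 2.01
Power = Φ(2.01) = 0.978.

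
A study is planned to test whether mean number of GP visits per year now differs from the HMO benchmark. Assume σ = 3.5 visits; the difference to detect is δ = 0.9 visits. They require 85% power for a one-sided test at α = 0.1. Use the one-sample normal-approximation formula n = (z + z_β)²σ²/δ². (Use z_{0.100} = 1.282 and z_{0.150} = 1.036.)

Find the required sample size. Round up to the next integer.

n = (z_α + z_β)² · σ² / δ²
  = (1.282 + 1.036)² · 3.5² / 0.9²
  = 5.3731 · 12.25 / 0.81
  = 81.26
Round up → n = 82.

n = 82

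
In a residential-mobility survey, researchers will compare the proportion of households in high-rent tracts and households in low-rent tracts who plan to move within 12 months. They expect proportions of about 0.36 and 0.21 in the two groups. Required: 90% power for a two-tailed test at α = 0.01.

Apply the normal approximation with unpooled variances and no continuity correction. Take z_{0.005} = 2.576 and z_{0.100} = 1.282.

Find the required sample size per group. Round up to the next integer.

n = (z_{α/2} + z_β)² · [p₁(1−p₁) + p₂(1−p₂)] / (p₁ − p₂)²
  = (2.576 + 1.282)² · (0.36·0.64 + 0.21·0.79) / (0.15)²
  = (3.858)² · (0.2304 + 0.1659) / 0.0225
  = 14.8842 · 0.3963 / 0.0225
  = 262.16
Round up → n = 263 per group.

n = 263 per group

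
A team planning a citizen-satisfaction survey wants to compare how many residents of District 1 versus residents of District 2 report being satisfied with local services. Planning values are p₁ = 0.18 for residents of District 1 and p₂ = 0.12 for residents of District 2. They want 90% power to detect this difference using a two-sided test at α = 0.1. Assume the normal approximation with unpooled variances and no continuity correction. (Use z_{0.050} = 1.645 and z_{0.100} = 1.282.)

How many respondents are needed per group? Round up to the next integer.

n = (z_{α/2} + z_β)² · [p₁(1−p₁) + p₂(1−p₂)] / (p₁ − p₂)²
  = (1.645 + 1.282)² · (0.18·0.82 + 0.12·0.88) / (0.06)²
  = (2.927)² · (0.1476 + 0.1056) / 0.0036
  = 8.5673 · 0.2532 / 0.0036
  = 602.57
Round up → n = 603 per group.

n = 603 per group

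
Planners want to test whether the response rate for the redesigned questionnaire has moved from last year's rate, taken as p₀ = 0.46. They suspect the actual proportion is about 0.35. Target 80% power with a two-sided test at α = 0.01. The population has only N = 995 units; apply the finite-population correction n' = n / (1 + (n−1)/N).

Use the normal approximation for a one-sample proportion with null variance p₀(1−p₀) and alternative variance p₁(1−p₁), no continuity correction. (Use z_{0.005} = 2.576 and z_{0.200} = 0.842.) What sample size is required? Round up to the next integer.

n = [z_{α/2}·√(p₀q₀) + z_β·√(p₁q₁)]² / (p₁ − p₀)²
  = [2.576·√(0.46·0.54) + 0.842·√(0.35·0.65)]² / (-0.11)²
  = [2.576·0.4984 + 0.842·0.4770]² / 0.0121
  = [1.6855]² / 0.0121
  = 234.78
Finite-population correction (N = 995): 234.78 / (1 + (234.78 − 1)/995) = 190.11.
Round up → n = 191.

n = 191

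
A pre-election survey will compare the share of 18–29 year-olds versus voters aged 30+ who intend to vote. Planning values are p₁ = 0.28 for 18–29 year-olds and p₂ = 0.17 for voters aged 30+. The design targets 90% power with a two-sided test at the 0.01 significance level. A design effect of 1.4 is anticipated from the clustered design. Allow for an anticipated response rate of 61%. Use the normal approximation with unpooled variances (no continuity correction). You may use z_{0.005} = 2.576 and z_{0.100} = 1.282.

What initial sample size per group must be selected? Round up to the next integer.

n = (z_{α/2} + z_β)² · [p₁(1−p₁) + p₂(1−p₂)] / (p₁ − p₂)²
  = (2.576 + 1.282)² · (0.28·0.72 + 0.17·0.83) / (0.11)²
  = (3.858)² · (0.2016 + 0.1411) / 0.0121
  = 14.8842 · 0.3427 / 0.0121
  = 421.55
Design effect: 1.4 × 421.55 = 590.18.
Adjust for 61% response: 590.18 / 0.61 = 967.50.
Round up → n = 968 per group.

n = 968 per group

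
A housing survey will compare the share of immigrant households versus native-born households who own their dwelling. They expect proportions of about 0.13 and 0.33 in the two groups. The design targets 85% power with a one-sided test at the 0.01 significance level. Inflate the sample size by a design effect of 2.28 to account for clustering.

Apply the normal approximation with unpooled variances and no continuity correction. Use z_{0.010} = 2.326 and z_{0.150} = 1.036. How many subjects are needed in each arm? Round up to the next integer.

n = (z_α + z_β)² · [p₁(1−p₁) + p₂(1−p₂)] / (p₁ − p₂)²
  = (2.326 + 1.036)² · (0.13·0.87 + 0.33·0.67) / (-0.20)²
  = (3.362)² · (0.1131 + 0.2211) / 0.0400
  = 11.3030 · 0.3342 / 0.0400
  = 94.44
Design effect: 2.28 × 94.44 = 215.32.
Round up → n = 216 per group.

n = 216 per group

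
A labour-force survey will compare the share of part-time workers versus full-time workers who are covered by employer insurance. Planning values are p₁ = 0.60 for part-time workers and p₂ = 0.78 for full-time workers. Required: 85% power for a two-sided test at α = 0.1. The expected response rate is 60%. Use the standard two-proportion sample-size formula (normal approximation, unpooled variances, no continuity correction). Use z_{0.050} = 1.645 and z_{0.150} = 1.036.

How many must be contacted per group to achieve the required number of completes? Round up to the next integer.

n = 153 per group

n = (z_{α/2} + z_β)² · [p₁(1−p₁) + p₂(1−p₂)] / (p₁ − p₂)²
  = (1.645 + 1.036)² · (0.60·0.40 + 0.78·0.22) / (-0.18)²
  = (2.681)² · (0.2400 + 0.1716) / 0.0324
  = 7.1878 · 0.4116 / 0.0324
  = 91.31
Adjust for 60% response: 91.31 / 0.60 = 152.19.
Round up → n = 153 per group.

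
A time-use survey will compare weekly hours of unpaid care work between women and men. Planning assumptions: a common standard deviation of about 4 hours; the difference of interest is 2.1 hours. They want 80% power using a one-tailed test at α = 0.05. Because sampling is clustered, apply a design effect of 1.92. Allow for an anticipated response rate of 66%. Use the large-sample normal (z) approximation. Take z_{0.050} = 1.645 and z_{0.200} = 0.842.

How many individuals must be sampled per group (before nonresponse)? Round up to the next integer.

n = 131 per group

n = (z_α + z_β)² · (σ₁² + σ₂²) / δ²
  = (1.645 + 0.842)² · (2·4² = 32) / 2.1²
  = 6.1852 · 32 / 4.41
  = 44.88
Design effect: 1.92 × 44.88 = 86.17.
Adjust for 66% response: 86.17 / 0.66 = 130.56.
Round up → n = 131 per group.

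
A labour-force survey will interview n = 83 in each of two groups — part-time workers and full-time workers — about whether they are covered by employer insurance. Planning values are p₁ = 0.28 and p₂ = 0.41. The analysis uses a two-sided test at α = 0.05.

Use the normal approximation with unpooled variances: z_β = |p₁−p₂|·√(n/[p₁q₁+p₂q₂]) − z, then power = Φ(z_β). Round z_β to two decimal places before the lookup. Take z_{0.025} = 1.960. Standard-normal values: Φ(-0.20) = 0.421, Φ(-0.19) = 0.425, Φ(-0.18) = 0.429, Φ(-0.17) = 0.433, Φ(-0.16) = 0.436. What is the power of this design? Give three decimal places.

Power ≈ 0.429

z_β = |p₁−p₂|·√(n/[p₁q₁+p₂q₂]) − z_{α/2}
    = 0.13 · √(83/0.4435) − 1.960
    = 0.13 · 13.6802 − 1.960
    = 1.7784 − 1.960 = -0.1816 → -0.18
Power = Φ(-0.18) = 0.429.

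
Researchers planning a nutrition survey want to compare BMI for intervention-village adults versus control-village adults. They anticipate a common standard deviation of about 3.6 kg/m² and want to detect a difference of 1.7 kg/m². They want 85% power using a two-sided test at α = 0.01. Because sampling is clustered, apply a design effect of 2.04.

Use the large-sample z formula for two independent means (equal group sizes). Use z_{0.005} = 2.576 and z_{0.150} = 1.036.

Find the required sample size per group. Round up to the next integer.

n = 239 per group

n = (z_{α/2} + z_β)² · (σ₁² + σ₂²) / δ²
  = (2.576 + 1.036)² · (2·3.6² = 25.92) / 1.7²
  = 13.0465 · 25.92 / 2.89
  = 117.01
Design effect: 2.04 × 117.01 = 238.71.
Round up → n = 239 per group.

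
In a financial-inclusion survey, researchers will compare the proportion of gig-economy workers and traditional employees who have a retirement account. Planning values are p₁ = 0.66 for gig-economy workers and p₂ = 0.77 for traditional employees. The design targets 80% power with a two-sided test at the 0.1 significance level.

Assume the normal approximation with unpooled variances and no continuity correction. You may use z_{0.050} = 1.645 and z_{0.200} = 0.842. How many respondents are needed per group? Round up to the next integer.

n = 206 per group

n = (z_{α/2} + z_β)² · [p₁(1−p₁) + p₂(1−p₂)] / (p₁ − p₂)²
  = (1.645 + 0.842)² · (0.66·0.34 + 0.77·0.23) / (-0.11)²
  = (2.487)² · (0.2244 + 0.1771) / 0.0121
  = 6.1852 · 0.4015 / 0.0121
  = 205.24
Round up → n = 206 per group.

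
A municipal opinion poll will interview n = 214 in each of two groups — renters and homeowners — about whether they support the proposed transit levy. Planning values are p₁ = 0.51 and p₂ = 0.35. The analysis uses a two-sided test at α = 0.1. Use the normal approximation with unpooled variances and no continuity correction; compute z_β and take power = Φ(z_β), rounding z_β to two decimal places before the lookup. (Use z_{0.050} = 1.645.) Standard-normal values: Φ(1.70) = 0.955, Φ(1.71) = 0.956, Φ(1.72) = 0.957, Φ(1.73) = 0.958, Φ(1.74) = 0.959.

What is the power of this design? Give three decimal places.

Power ≈ 0.959

z_β = |p₁−p₂|·√(n/[p₁q₁+p₂q₂]) − z_{α/2}
    = 0.16 · √(214/0.4774) − 1.645
    = 0.16 · 21.1722 − 1.645
    = 3.3875 − 1.645 = 1.7425 → 1.74
Power = Φ(1.74) = 0.959.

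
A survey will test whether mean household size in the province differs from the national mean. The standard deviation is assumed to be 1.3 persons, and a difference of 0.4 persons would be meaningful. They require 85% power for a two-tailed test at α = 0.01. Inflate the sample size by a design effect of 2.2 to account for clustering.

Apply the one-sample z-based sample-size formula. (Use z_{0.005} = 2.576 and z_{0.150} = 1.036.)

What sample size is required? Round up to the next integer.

n = 304

n = (z_{α/2} + z_β)² · σ² / δ²
  = (2.576 + 1.036)² · 1.3² / 0.4²
  = 13.0465 · 1.69 / 0.16
  = 137.80
Design effect: 2.2 × 137.80 = 303.17.
Round up → n = 304.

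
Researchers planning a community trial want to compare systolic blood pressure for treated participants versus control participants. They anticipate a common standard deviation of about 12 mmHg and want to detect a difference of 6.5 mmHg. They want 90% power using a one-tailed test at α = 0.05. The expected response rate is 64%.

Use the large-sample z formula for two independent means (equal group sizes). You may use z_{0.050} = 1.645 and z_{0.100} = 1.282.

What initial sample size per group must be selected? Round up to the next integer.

n = (z_α + z_β)² · (σ₁² + σ₂²) / δ²
  = (1.645 + 1.282)² · (2·12² = 288) / 6.5²
  = 8.5673 · 288 / 42.25
  = 58.40
Adjust for 64% response: 58.40 / 0.64 = 91.25.
Round up → n = 92 per group.

n = 92 per group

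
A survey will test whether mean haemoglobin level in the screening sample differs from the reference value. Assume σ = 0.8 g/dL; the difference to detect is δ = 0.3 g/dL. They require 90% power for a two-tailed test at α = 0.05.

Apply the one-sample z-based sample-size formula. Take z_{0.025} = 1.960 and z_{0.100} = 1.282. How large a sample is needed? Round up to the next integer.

n = 75

n = (z_{α/2} + z_β)² · σ² / δ²
  = (1.960 + 1.282)² · 0.8² / 0.3²
  = 10.5106 · 0.64 / 0.09
  = 74.74
Round up → n = 75.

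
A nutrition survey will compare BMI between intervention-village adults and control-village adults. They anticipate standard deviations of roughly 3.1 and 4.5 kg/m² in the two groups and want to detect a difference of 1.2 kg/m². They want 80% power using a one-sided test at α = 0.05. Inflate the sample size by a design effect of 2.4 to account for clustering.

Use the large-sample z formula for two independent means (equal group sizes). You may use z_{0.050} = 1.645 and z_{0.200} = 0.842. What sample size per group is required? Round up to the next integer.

n = (z_α + z_β)² · (σ₁² + σ₂²) / δ²
  = (1.645 + 0.842)² · (3.1² + 4.5² = 29.86) / 1.2²
  = 6.1852 · 29.86 / 1.44
  = 128.26
Design effect: 2.4 × 128.26 = 307.82.
Round up → n = 308 per group.

n = 308 per group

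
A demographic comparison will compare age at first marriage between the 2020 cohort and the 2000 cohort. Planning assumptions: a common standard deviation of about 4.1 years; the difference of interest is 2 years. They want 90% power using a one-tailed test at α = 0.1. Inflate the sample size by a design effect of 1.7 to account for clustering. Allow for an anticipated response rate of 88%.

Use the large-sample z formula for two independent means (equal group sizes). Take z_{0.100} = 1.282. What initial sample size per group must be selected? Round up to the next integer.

n = (z_α + z_β)² · (σ₁² + σ₂²) / δ²
  = (1.282 + 1.282)² · (2·4.1² = 33.62) / 2²
  = 6.5741 · 33.62 / 4
  = 55.26
Design effect: 1.7 × 55.26 = 93.93.
Adjust for 88% response: 93.93 / 0.88 = 106.74.
Round up → n = 107 per group.

n = 107 per group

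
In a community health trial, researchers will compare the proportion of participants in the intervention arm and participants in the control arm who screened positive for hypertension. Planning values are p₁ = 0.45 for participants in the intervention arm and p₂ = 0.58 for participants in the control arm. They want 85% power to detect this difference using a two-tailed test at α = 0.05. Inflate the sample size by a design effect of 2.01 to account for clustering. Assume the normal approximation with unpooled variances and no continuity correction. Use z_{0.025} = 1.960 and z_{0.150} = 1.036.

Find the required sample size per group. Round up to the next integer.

n = (z_{α/2} + z_β)² · [p₁(1−p₁) + p₂(1−p₂)] / (p₁ − p₂)²
  = (1.960 + 1.036)² · (0.45·0.55 + 0.58·0.42) / (-0.13)²
  = (2.996)² · (0.2475 + 0.2436) / 0.0169
  = 8.9760 · 0.4911 / 0.0169
  = 260.84
Design effect: 2.01 × 260.84 = 524.28.
Round up → n = 525 per group.

n = 525 per group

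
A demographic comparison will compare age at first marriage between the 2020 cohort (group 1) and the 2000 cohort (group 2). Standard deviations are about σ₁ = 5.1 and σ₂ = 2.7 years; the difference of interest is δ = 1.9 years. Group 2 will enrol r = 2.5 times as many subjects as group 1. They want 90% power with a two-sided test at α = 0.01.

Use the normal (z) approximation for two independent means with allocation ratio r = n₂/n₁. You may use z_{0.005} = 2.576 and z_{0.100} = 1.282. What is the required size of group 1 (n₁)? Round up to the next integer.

n₁ = 120

n₁ = (z_{α/2} + z_β)² · (σ₁² + σ₂²/r) / δ²
   = (2.576 + 1.282)² · (5.1² + 2.7²/2.5) / 1.9²
   = 14.8842 · (26.01 + 2.916) / 3.61
   = 14.8842 · 28.926 / 3.61
   = 119.26
Round up → n₁ = 120; n₂ = r·n₁ = 2.5 × 120 = 300.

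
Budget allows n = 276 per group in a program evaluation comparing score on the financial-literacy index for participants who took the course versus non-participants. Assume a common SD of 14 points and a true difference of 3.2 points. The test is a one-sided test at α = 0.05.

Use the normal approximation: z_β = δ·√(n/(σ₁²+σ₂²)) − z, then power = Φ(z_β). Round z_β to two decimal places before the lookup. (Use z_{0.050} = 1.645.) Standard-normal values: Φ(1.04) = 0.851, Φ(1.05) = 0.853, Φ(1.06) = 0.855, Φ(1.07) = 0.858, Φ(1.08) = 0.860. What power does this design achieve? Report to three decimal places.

z_β = δ·√(n/(σ₁²+σ₂²)) − z_α
    = 3.2 · √(276/392) − 1.645
    = 3.2 · 0.83910 − 1.645
    = 2.6851 − 1.645 = 1.0401 → 1.04
Power = Φ(1.04) = 0.851.

Power ≈ 0.851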